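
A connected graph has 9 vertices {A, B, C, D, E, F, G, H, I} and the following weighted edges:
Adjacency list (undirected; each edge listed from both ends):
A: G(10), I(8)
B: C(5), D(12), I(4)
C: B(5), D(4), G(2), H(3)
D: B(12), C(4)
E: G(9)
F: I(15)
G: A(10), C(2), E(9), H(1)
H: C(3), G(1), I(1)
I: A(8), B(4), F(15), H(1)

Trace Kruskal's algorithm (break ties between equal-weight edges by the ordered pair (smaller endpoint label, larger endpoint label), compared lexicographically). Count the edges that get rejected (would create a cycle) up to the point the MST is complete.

4

Kruskal: consider edges lightest-first.
G-H (1): add — endpoints in different components.
H-I (1): add — endpoints in different components.
C-G (2): add — endpoints in different components.
C-H (3): skip — C and H already connected.
B-I (4): add — endpoints in different components.
C-D (4): add — endpoints in different components.
B-C (5): skip — B and C already connected.
A-I (8): add — endpoints in different components.
E-G (9): add — endpoints in different components.
A-G (10): skip — A and G already connected.
B-D (12): skip — B and D already connected.
F-I (15): add — endpoints in different components.
Edges rejected before the tree was complete: 4.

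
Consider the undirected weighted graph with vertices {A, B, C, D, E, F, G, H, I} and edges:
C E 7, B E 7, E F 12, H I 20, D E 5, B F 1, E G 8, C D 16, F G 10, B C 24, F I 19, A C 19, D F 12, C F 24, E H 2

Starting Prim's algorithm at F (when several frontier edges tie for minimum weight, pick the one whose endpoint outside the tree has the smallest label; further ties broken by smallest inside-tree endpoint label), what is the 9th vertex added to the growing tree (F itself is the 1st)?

Prim's algorithm from F:
Step 1: cheapest edge leaving the tree is B F (1); add B.
Step 2: cheapest edge leaving the tree is B E (7); add E.
Step 3: cheapest edge leaving the tree is E H (2); add H.
Step 4: cheapest edge leaving the tree is D E (5); add D.
Step 5: cheapest edge leaving the tree is C E (7); add C.
Step 6: cheapest edge leaving the tree is E G (8); add G.
Step 7: cheapest edge leaving the tree is A C (19); add A.
Step 8: cheapest edge leaving the tree is F I (19); add I.
Vertex order: F, B, E, H, D, C, G, A, I. The 9th vertex is I.

I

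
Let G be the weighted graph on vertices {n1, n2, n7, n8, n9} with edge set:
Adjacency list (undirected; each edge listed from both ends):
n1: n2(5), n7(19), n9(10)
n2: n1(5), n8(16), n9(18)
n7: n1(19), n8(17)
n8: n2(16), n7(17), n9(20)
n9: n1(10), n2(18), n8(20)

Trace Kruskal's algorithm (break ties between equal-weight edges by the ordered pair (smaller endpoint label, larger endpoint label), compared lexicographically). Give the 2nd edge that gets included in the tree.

n1-n9

Sort edges by weight, then run Kruskal:
n1 n2 (5): add. Components now {n1,n2} {n9} {n7} {n8}
n1 n9 (10): add. Components now {n1,n2,n9} {n7} {n8}
n2 n8 (16): add. Components now {n1,n2,n8,n9} {n7}
n7 n8 (17): add. Components now {n1,n2,n7,n8,n9}
The 2nd edge added is n1 n9.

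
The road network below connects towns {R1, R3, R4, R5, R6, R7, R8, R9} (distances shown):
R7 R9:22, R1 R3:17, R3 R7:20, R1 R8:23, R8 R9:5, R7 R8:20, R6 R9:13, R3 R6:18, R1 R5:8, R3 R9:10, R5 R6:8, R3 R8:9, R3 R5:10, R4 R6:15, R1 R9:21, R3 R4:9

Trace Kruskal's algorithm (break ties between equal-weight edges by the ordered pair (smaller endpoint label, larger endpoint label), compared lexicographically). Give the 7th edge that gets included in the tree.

R3-R7

Sort edges by weight, then run Kruskal:
R8 R9 (5): add — endpoints in different components.
R1 R5 (8): add — endpoints in different components.
R5 R6 (8): add — endpoints in different components.
R3 R4 (9): add — endpoints in different components.
R3 R8 (9): add — endpoints in different components.
R3 R5 (10): add — endpoints in different components.
R3 R9 (10): skip — R3 and R9 already connected.
R6 R9 (13): skip — R6 and R9 already connected.
R4 R6 (15): skip — R6 and R4 already connected.
R1 R3 (17): skip — R1 and R3 already connected.
R3 R6 (18): skip — R6 and R3 already connected.
R3 R7 (20): add — endpoints in different components.
The 7th edge added is R3 R7.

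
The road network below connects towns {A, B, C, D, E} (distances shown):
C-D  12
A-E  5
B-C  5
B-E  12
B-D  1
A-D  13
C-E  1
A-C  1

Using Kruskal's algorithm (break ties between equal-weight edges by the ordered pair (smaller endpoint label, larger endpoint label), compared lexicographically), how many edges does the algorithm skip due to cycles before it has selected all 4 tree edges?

Kruskal's algorithm — process edges by increasing weight (ties by edge label):
A-C (1): add — endpoints in different components.
B-D (1): add — endpoints in different components.
C-E (1): add — endpoints in different components.
A-E (5): skip — A and E already connected.
B-C (5): add — endpoints in different components.
Edges rejected before the tree was complete: 1.

1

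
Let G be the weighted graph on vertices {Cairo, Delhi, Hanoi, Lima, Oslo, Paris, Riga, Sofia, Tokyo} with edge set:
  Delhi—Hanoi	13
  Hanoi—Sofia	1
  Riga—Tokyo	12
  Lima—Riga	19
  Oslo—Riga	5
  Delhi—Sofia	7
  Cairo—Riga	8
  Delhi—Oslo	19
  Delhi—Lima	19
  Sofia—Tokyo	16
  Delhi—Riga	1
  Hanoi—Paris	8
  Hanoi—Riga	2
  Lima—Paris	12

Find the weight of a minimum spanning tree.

Sort edges by weight, then run Kruskal:
Delhi—Riga (1): add — endpoints in different components.
Hanoi—Sofia (1): add — endpoints in different components.
Hanoi—Riga (2): add — endpoints in different components.
Oslo—Riga (5): add — endpoints in different components.
Delhi—Sofia (7): skip — Sofia and Delhi already connected.
Cairo—Riga (8): add — endpoints in different components.
Hanoi—Paris (8): add — endpoints in different components.
Lima—Paris (12): add — endpoints in different components.
Riga—Tokyo (12): add — endpoints in different components.
MST edges: Delhi—Riga, Hanoi—Sofia, Hanoi—Riga, Oslo—Riga, Cairo—Riga, Hanoi—Paris, Lima—Paris, Riga—Tokyo; total weight 1+1+2+5+8+8+12+12 = 49.

49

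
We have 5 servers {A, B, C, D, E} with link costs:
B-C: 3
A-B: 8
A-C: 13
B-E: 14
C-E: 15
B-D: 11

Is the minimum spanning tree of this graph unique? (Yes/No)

Yes

Sort edges by weight, then run Kruskal:
B-C (3): add. Components now {A} {B,C} {D} {E}
A-B (8): add. Components now {A,B,C} {D} {E}
B-D (11): add. Components now {A,B,C,D} {E}
A-C (13): skip — A and C already connected.
B-E (14): add. Components now {A,B,C,D,E}
Every non-tree edge has weight strictly greater than the heaviest edge on the tree path between its endpoints, so the MST is unique.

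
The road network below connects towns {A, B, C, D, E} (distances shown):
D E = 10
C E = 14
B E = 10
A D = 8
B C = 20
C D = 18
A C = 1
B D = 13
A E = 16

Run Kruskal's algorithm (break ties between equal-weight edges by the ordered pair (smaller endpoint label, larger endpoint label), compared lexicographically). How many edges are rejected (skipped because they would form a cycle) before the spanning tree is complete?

0

Kruskal's algorithm — process edges by increasing weight (ties by edge label):
A C (1): add — endpoints in different components.
A D (8): add — endpoints in different components.
B E (10): add — endpoints in different components.
D E (10): add — endpoints in different components.
Edges rejected before the tree was complete: 0.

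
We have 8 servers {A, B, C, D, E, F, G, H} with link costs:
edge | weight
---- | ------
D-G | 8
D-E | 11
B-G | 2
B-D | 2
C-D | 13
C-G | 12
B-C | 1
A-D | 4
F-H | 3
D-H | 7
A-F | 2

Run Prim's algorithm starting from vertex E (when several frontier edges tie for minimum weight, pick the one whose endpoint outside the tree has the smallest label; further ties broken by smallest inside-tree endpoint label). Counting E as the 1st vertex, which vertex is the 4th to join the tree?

Grow the tree from E using Prim:
Step 1: frontier [D-E 11] → take D-E (11); add D.
Step 2: frontier [B-D 2, A-D 4, D-H 7, D-G 8, C-D 13] → take B-D (2); add B.
Step 3: frontier [B-C 1, B-G 2, A-D 4, D-H 7, D-G 8, C-D 13] → take B-C (1); add C.
Step 4: frontier [B-G 2, C-G 12, A-D 4, D-H 7, D-G 8] → take B-G (2); add G.
Step 5: frontier [A-D 4, D-H 7] → take A-D (4); add A.
Step 6: frontier [A-F 2, D-H 7] → take A-F (2); add F.
Step 7: frontier [D-H 7, F-H 3] → take F-H (3); add H.
Vertex order: E, D, B, C, G, A, F, H. The 4th vertex is C.

C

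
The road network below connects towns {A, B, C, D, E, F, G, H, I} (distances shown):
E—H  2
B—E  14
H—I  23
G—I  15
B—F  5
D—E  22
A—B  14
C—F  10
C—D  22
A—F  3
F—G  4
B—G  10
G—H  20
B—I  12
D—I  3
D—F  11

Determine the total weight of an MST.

Kruskal: consider edges lightest-first.
E—H (2): add — endpoints in different components.
A—F (3): add — endpoints in different components.
D—I (3): add — endpoints in different components.
F—G (4): add — endpoints in different components.
B—F (5): add — endpoints in different components.
B—G (10): skip — B and G already connected.
C—F (10): add — endpoints in different components.
D—F (11): add — endpoints in different components.
B—I (12): skip — B and I already connected.
A—B (14): skip — A and B already connected.
B—E (14): add — endpoints in different components.
MST edges: E—H, A—F, D—I, F—G, B—F, C—F, D—F, B—E; total weight 2+3+3+4+5+10+11+14 = 52.

52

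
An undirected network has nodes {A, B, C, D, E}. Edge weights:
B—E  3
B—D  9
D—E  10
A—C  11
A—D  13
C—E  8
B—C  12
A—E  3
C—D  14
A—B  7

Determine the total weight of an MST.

23

Grow the tree from B using Prim:
Step 1: cheapest edge leaving the tree is B—E (3); add E.
Step 2: cheapest edge leaving the tree is A—E (3); add A.
Step 3: cheapest edge leaving the tree is C—E (8); add C.
Step 4: cheapest edge leaving the tree is B—D (9); add D.
MST edges: B—E, A—E, C—E, B—D; total weight 3+3+8+9 = 23.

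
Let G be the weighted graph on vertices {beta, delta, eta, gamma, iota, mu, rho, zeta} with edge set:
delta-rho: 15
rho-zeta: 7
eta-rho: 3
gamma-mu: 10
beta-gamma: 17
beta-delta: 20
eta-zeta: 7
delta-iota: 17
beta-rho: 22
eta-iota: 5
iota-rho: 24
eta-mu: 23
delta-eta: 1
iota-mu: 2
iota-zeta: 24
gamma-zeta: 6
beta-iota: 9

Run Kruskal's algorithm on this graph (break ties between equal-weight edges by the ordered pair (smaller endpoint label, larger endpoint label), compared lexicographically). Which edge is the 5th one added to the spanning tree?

Kruskal: consider edges lightest-first.
delta-eta (1): add — endpoints in different components.
iota-mu (2): add — endpoints in different components.
eta-rho (3): add — endpoints in different components.
eta-iota (5): add — endpoints in different components.
gamma-zeta (6): add — endpoints in different components.
eta-zeta (7): add — endpoints in different components.
rho-zeta (7): skip — rho and zeta already connected.
beta-iota (9): add — endpoints in different components.
The 5th edge added is gamma-zeta.

gamma-zeta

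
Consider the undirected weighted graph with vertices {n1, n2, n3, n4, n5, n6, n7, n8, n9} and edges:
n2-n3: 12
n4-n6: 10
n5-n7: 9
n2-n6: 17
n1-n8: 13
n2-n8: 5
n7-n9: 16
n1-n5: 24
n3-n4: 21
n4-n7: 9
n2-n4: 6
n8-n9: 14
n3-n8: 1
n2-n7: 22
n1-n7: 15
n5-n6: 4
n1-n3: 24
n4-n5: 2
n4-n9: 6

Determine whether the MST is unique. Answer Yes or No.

Sort edges by weight, then run Kruskal:
n3-n8 (1): add — endpoints in different components.
n4-n5 (2): add — endpoints in different components.
n5-n6 (4): add — endpoints in different components.
n2-n8 (5): add — endpoints in different components.
n2-n4 (6): add — endpoints in different components.
n4-n9 (6): add — endpoints in different components.
n4-n7 (9): add — endpoints in different components.
n5-n7 (9): skip — n7 and n5 already connected.
n4-n6 (10): skip — n6 and n4 already connected.
n2-n3 (12): skip — n3 and n2 already connected.
n1-n8 (13): add — endpoints in different components.
Non-tree edge n5-n7 has weight 9, equal to the heaviest edge on its tree cycle — swapping gives another MST of the same weight. Not unique.

No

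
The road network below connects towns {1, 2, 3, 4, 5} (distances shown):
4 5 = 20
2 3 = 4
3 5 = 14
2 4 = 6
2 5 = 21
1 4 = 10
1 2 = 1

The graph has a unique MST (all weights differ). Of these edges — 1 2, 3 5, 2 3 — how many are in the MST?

Sort edges by weight, then run Kruskal:
1 2 (1): add — endpoints in different components.
2 3 (4): add — endpoints in different components.
2 4 (6): add — endpoints in different components.
1 4 (10): skip — 1 and 4 already connected.
3 5 (14): add — endpoints in different components.
MST edge set: {1 2, 2 3, 2 4, 3 5}.
Of the listed edges, {1 2, 3 5, 2 3} are in the MST → 3.

3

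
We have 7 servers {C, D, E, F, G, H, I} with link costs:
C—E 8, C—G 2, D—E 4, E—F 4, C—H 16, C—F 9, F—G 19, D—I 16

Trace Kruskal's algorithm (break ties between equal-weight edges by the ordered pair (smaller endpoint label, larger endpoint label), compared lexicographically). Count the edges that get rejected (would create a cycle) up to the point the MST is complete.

1

Kruskal: consider edges lightest-first.
C—G (2): add — endpoints in different components.
D—E (4): add — endpoints in different components.
E—F (4): add — endpoints in different components.
C—E (8): add — endpoints in different components.
C—F (9): skip — C and F already connected.
C—H (16): add — endpoints in different components.
D—I (16): add — endpoints in different components.
Edges rejected before the tree was complete: 1.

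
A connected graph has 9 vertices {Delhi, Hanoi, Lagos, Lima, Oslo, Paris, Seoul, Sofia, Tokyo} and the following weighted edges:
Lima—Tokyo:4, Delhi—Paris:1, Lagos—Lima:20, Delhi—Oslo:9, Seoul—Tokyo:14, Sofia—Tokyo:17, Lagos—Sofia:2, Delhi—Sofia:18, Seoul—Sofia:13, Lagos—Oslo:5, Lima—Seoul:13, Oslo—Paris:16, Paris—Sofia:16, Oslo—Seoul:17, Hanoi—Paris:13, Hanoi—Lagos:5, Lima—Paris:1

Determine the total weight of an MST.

Kruskal: consider edges lightest-first.
Delhi—Paris (1): add — endpoints in different components.
Lima—Paris (1): add — endpoints in different components.
Lagos—Sofia (2): add — endpoints in different components.
Lima—Tokyo (4): add — endpoints in different components.
Hanoi—Lagos (5): add — endpoints in different components.
Lagos—Oslo (5): add — endpoints in different components.
Delhi—Oslo (9): add — endpoints in different components.
Hanoi—Paris (13): skip — Paris and Hanoi already connected.
Lima—Seoul (13): add — endpoints in different components.
MST edges: Delhi—Paris, Lima—Paris, Lagos—Sofia, Lima—Tokyo, Hanoi—Lagos, Lagos—Oslo, Delhi—Oslo, Lima—Seoul; total weight 1+1+2+4+5+5+9+13 = 40.

40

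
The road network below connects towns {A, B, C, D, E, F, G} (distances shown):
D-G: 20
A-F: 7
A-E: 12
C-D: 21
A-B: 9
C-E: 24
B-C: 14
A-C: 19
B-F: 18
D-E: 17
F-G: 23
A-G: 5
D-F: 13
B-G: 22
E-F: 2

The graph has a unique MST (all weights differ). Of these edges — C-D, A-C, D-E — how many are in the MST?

Kruskal's algorithm — process edges by increasing weight (ties by edge label):
E-F (2): add. Components now {A} {B} {C} {D} {E,F} {G}
A-G (5): add. Components now {A,G} {B} {C} {D} {E,F}
A-F (7): add. Components now {A,E,F,G} {B} {C} {D}
A-B (9): add. Components now {A,B,E,F,G} {C} {D}
A-E (12): skip — A and E already connected.
D-F (13): add. Components now {A,B,D,E,F,G} {C}
B-C (14): add. Components now {A,B,C,D,E,F,G}
MST edge set: {E-F, A-G, A-F, A-B, D-F, B-C}.
Of the listed edges, {} are in the MST → 0.

0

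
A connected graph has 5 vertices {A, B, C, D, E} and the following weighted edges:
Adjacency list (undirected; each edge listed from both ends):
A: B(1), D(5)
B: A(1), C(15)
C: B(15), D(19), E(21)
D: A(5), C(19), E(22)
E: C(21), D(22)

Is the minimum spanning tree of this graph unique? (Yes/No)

Yes

Sort edges by weight, then run Kruskal:
A-B (1): add. Components now {A,B} {C} {D} {E}
A-D (5): add. Components now {A,B,D} {C} {E}
B-C (15): add. Components now {A,B,C,D} {E}
C-D (19): skip — C and D already connected.
C-E (21): add. Components now {A,B,C,D,E}
Every non-tree edge has weight strictly greater than the heaviest edge on the tree path between its endpoints, so the MST is unique.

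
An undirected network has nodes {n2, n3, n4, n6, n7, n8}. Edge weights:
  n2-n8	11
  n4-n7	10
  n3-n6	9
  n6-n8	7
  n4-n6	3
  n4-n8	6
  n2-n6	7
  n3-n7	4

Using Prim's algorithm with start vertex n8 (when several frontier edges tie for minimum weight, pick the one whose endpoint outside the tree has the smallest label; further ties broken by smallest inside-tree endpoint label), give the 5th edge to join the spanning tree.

n3-n7

Prim's algorithm from n8:
Step 1: cheapest edge leaving the tree is n4-n8 (6); add n4.
Step 2: cheapest edge leaving the tree is n4-n6 (3); add n6.
Step 3: cheapest edge leaving the tree is n2-n6 (7); add n2.
Step 4: cheapest edge leaving the tree is n3-n6 (9); add n3.
Step 5: cheapest edge leaving the tree is n3-n7 (4); add n7.
The 5th edge added is n3-n7.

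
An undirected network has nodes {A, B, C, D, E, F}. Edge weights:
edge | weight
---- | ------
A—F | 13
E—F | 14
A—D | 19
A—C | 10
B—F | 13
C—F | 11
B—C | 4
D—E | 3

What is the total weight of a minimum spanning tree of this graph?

42

Kruskal's algorithm — process edges by increasing weight (ties by edge label):
D—E (3): add. Components now {A} {B} {C} {D,E} {F}
B—C (4): add. Components now {A} {B,C} {D,E} {F}
A—C (10): add. Components now {A,B,C} {D,E} {F}
C—F (11): add. Components now {A,B,C,F} {D,E}
A—F (13): skip — A and F already connected.
B—F (13): skip — B and F already connected.
E—F (14): add. Components now {A,B,C,D,E,F}
MST edges: D—E, B—C, A—C, C—F, E—F; total weight 3+4+10+11+14 = 42.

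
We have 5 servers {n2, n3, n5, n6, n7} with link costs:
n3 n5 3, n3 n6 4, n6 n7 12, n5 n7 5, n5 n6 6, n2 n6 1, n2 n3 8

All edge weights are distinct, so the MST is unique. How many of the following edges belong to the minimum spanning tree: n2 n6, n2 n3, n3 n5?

2

Sort edges by weight, then run Kruskal:
n2 n6 (1): add — endpoints in different components.
n3 n5 (3): add — endpoints in different components.
n3 n6 (4): add — endpoints in different components.
n5 n7 (5): add — endpoints in different components.
MST edge set: {n2 n6, n3 n5, n3 n6, n5 n7}.
Of the listed edges, {n2 n6, n3 n5} are in the MST → 2.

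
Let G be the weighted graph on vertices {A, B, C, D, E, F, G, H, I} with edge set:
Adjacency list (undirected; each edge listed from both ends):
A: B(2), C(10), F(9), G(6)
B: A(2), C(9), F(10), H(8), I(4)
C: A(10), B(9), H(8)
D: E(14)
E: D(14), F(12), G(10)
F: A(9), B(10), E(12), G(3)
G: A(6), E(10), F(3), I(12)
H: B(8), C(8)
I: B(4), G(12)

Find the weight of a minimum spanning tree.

55

Prim's algorithm from H:
Step 1: frontier [B–H 8, C–H 8] → take B–H (8); add B.
Step 2: frontier [A–B 2, B–I 4, B–C 9, B–F 10, C–H 8] → take A–B (2); add A.
Step 3: frontier [A–G 6, A–F 9, A–C 10, B–I 4, B–C 9, B–F 10, C–H 8] → take B–I (4); add I.
Step 4: frontier [A–G 6, A–F 9, A–C 10, B–C 9, B–F 10, C–H 8, G–I 12] → take A–G (6); add G.
Step 5: frontier [A–F 9, A–C 10, B–C 9, B–F 10, F–G 3, E–G 10, C–H 8] → take F–G (3); add F.
Step 6: frontier [A–C 10, B–C 9, E–F 12, E–G 10, C–H 8] → take C–H (8); add C.
Step 7: frontier [E–F 12, E–G 10] → take E–G (10); add E.
Step 8: frontier [D–E 14] → take D–E (14); add D.
MST edges: B–H, A–B, B–I, A–G, F–G, C–H, E–G, D–E; total weight 8+2+4+6+3+8+10+14 = 55.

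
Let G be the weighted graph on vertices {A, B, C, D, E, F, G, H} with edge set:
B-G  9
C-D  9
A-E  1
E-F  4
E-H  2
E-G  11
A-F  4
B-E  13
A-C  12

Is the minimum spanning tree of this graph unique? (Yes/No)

Sort edges by weight, then run Kruskal:
A-E (1): add — endpoints in different components.
E-H (2): add — endpoints in different components.
A-F (4): add — endpoints in different components.
E-F (4): skip — E and F already connected.
B-G (9): add — endpoints in different components.
C-D (9): add — endpoints in different components.
E-G (11): add — endpoints in different components.
A-C (12): add — endpoints in different components.
Non-tree edge E-F has weight 4, equal to the heaviest edge on its tree cycle — swapping gives another MST of the same weight. Not unique.

No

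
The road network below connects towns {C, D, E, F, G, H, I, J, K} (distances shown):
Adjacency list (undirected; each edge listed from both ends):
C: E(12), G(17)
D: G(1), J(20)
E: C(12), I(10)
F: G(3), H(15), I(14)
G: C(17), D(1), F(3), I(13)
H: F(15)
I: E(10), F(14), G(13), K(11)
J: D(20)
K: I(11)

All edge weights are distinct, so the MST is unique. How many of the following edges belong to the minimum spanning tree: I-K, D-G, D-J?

3

Kruskal: consider edges lightest-first.
D-G (1): add — endpoints in different components.
F-G (3): add — endpoints in different components.
E-I (10): add — endpoints in different components.
I-K (11): add — endpoints in different components.
C-E (12): add — endpoints in different components.
G-I (13): add — endpoints in different components.
F-I (14): skip — F and I already connected.
F-H (15): add — endpoints in different components.
C-G (17): skip — C and G already connected.
D-J (20): add — endpoints in different components.
MST edge set: {D-G, F-G, E-I, I-K, C-E, G-I, F-H, D-J}.
Of the listed edges, {I-K, D-G, D-J} are in the MST → 3.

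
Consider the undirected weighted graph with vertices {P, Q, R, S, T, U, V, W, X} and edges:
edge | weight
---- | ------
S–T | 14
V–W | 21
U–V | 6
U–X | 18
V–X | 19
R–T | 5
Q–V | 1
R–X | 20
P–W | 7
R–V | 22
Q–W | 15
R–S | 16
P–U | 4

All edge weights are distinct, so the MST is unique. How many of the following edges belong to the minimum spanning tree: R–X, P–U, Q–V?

3

Sort edges by weight, then run Kruskal:
Q–V (1): add — endpoints in different components.
P–U (4): add — endpoints in different components.
R–T (5): add — endpoints in different components.
U–V (6): add — endpoints in different components.
P–W (7): add — endpoints in different components.
S–T (14): add — endpoints in different components.
Q–W (15): skip — W and Q already connected.
R–S (16): skip — S and R already connected.
U–X (18): add — endpoints in different components.
V–X (19): skip — X and V already connected.
R–X (20): add — endpoints in different components.
MST edge set: {Q–V, P–U, R–T, U–V, P–W, S–T, U–X, R–X}.
Of the listed edges, {R–X, P–U, Q–V} are in the MST → 3.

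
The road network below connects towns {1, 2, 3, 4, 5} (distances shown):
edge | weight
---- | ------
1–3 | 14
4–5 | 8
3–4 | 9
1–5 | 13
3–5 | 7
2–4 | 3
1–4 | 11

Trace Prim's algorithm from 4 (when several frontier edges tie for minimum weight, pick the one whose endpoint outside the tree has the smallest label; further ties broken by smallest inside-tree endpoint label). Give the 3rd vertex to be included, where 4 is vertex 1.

Grow the tree from 4 using Prim:
Step 1: cheapest edge leaving the tree is 2–4 (3); add 2.
Step 2: cheapest edge leaving the tree is 4–5 (8); add 5.
Step 3: cheapest edge leaving the tree is 3–5 (7); add 3.
Step 4: cheapest edge leaving the tree is 1–4 (11); add 1.
Vertex order: 4, 2, 5, 3, 1. The 3rd vertex is 5.

5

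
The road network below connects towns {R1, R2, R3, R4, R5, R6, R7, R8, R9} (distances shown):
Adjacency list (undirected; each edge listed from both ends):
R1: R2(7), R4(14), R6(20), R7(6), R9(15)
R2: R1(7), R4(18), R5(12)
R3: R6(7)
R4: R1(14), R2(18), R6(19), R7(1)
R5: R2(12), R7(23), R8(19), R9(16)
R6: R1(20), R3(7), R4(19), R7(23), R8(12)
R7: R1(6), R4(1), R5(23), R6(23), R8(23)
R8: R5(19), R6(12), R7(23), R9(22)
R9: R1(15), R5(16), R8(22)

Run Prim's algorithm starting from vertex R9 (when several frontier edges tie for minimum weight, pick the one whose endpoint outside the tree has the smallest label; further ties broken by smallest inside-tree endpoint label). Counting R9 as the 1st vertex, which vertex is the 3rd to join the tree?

R7

Prim's algorithm from R9:
Step 1: cheapest edge leaving the tree is R1—R9 (15); add R1.
Step 2: cheapest edge leaving the tree is R1—R7 (6); add R7.
Step 3: cheapest edge leaving the tree is R4—R7 (1); add R4.
Step 4: cheapest edge leaving the tree is R1—R2 (7); add R2.
Step 5: cheapest edge leaving the tree is R2—R5 (12); add R5.
Step 6: cheapest edge leaving the tree is R4—R6 (19); add R6.
Step 7: cheapest edge leaving the tree is R3—R6 (7); add R3.
Step 8: cheapest edge leaving the tree is R6—R8 (12); add R8.
Vertex order: R9, R1, R7, R4, R2, R5, R6, R3, R8. The 3rd vertex is R7.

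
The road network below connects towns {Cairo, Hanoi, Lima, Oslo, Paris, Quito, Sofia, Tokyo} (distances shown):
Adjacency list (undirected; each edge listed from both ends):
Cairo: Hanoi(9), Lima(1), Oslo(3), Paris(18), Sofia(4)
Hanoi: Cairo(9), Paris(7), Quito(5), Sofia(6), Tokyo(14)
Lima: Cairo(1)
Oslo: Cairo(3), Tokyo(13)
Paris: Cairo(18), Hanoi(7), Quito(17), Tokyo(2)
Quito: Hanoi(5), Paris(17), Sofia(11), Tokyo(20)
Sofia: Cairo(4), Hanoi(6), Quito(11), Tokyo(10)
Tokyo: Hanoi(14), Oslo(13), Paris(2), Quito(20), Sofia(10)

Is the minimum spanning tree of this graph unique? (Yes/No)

Kruskal: consider edges lightest-first.
Cairo-Lima (1): add — endpoints in different components.
Paris-Tokyo (2): add — endpoints in different components.
Cairo-Oslo (3): add — endpoints in different components.
Cairo-Sofia (4): add — endpoints in different components.
Hanoi-Quito (5): add — endpoints in different components.
Hanoi-Sofia (6): add — endpoints in different components.
Hanoi-Paris (7): add — endpoints in different components.
Every non-tree edge has weight strictly greater than the heaviest edge on the tree path between its endpoints, so the MST is unique.

Yes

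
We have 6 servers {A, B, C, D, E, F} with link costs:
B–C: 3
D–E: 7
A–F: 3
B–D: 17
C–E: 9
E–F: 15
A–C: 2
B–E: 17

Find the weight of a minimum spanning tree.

Prim, starting at A.
Step 1: frontier [A–C 2, A–F 3] → take A–C (2); add C.
Step 2: frontier [A–F 3, B–C 3, C–E 9] → take B–C (3); add B.
Step 3: frontier [A–F 3, B–D 17, B–E 17, C–E 9] → take A–F (3); add F.
Step 4: frontier [B–D 17, B–E 17, C–E 9, E–F 15] → take C–E (9); add E.
Step 5: frontier [B–D 17, D–E 7] → take D–E (7); add D.
MST edges: A–C, B–C, A–F, C–E, D–E; total weight 2+3+3+9+7 = 24.

24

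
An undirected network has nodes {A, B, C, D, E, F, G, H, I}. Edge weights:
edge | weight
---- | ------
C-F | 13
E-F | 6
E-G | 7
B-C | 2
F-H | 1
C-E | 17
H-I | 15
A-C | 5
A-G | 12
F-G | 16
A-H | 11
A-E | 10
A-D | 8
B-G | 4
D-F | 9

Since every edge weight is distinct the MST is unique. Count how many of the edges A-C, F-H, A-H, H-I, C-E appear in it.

Kruskal's algorithm — process edges by increasing weight (ties by edge label):
F-H (1): add — endpoints in different components.
B-C (2): add — endpoints in different components.
B-G (4): add — endpoints in different components.
A-C (5): add — endpoints in different components.
E-F (6): add — endpoints in different components.
E-G (7): add — endpoints in different components.
A-D (8): add — endpoints in different components.
D-F (9): skip — D and F already connected.
A-E (10): skip — A and E already connected.
A-H (11): skip — A and H already connected.
A-G (12): skip — A and G already connected.
C-F (13): skip — C and F already connected.
H-I (15): add — endpoints in different components.
MST edge set: {F-H, B-C, B-G, A-C, E-F, E-G, A-D, H-I}.
Of the listed edges, {A-C, F-H, H-I} are in the MST → 3.

3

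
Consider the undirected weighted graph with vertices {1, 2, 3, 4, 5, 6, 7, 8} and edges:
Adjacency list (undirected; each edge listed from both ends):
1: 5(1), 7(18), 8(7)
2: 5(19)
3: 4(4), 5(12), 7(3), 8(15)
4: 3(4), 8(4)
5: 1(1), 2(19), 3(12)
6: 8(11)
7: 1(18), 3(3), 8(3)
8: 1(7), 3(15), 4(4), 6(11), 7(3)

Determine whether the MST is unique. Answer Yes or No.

No

Kruskal: consider edges lightest-first.
1-5 (1): add — endpoints in different components.
3-7 (3): add — endpoints in different components.
7-8 (3): add — endpoints in different components.
3-4 (4): add — endpoints in different components.
4-8 (4): skip — 4 and 8 already connected.
1-8 (7): add — endpoints in different components.
6-8 (11): add — endpoints in different components.
3-5 (12): skip — 3 and 5 already connected.
3-8 (15): skip — 3 and 8 already connected.
1-7 (18): skip — 1 and 7 already connected.
2-5 (19): add — endpoints in different components.
Non-tree edge 4-8 has weight 4, equal to the heaviest edge on its tree cycle — swapping gives another MST of the same weight. Not unique.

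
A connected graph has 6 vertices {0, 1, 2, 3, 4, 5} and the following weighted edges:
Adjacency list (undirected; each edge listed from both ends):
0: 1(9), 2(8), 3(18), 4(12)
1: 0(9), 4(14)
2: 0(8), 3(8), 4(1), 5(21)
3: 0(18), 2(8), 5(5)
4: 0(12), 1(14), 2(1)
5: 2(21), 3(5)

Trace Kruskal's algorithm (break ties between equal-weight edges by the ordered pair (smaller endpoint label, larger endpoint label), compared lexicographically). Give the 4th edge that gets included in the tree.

2-3

Kruskal's algorithm — process edges by increasing weight (ties by edge label):
2—4 (1): add — endpoints in different components.
3—5 (5): add — endpoints in different components.
0—2 (8): add — endpoints in different components.
2—3 (8): add — endpoints in different components.
0—1 (9): add — endpoints in different components.
The 4th edge added is 2—3.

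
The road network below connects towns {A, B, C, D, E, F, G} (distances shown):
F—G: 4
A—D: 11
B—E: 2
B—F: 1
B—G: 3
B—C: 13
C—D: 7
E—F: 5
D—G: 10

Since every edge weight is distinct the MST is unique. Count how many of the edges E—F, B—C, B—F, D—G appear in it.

2

Kruskal's algorithm — process edges by increasing weight (ties by edge label):
B—F (1): add. Components now {A} {B,F} {C} {D} {E} {G}
B—E (2): add. Components now {A} {B,E,F} {C} {D} {G}
B—G (3): add. Components now {A} {B,E,F,G} {C} {D}
F—G (4): skip — F and G already connected.
E—F (5): skip — E and F already connected.
C—D (7): add. Components now {A} {B,E,F,G} {C,D}
D—G (10): add. Components now {A} {B,C,D,E,F,G}
A—D (11): add. Components now {A,B,C,D,E,F,G}
MST edge set: {B—F, B—E, B—G, C—D, D—G, A—D}.
Of the listed edges, {B—F, D—G} are in the MST → 2.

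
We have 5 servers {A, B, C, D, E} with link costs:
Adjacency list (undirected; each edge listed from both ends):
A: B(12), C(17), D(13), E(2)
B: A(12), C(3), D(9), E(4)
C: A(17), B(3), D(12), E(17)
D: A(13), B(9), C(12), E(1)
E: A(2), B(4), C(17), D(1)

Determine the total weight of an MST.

10

Grow the tree from E using Prim:
Step 1: cheapest edge leaving the tree is D-E (1); add D.
Step 2: cheapest edge leaving the tree is A-E (2); add A.
Step 3: cheapest edge leaving the tree is B-E (4); add B.
Step 4: cheapest edge leaving the tree is B-C (3); add C.
MST edges: D-E, A-E, B-E, B-C; total weight 1+2+4+3 = 10.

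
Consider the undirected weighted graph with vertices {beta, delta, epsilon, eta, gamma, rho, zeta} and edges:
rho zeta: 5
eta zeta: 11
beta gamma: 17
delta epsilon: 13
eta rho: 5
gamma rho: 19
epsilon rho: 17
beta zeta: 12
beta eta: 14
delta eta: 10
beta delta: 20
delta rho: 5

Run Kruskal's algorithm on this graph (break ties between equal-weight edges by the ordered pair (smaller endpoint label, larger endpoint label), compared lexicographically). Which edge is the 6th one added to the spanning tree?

Kruskal: consider edges lightest-first.
delta rho (5): add — endpoints in different components.
eta rho (5): add — endpoints in different components.
rho zeta (5): add — endpoints in different components.
delta eta (10): skip — eta and delta already connected.
eta zeta (11): skip — zeta and eta already connected.
beta zeta (12): add — endpoints in different components.
delta epsilon (13): add — endpoints in different components.
beta eta (14): skip — eta and beta already connected.
beta gamma (17): add — endpoints in different components.
The 6th edge added is beta gamma.

beta-gamma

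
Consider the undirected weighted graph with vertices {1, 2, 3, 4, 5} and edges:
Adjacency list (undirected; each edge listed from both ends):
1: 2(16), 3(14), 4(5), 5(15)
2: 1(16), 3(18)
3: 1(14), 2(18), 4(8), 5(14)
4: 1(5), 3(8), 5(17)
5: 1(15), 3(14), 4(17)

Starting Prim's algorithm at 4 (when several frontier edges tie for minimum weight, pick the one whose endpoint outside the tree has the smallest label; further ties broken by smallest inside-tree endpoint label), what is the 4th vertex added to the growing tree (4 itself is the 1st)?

5

Prim's algorithm from 4:
Step 1: frontier [1-4 5, 3-4 8, 4-5 17] → take 1-4 (5); add 1.
Step 2: frontier [1-3 14, 1-5 15, 1-2 16, 3-4 8, 4-5 17] → take 3-4 (8); add 3.
Step 3: frontier [1-5 15, 1-2 16, 3-5 14, 2-3 18, 4-5 17] → take 3-5 (14); add 5.
Step 4: frontier [1-2 16, 2-3 18] → take 1-2 (16); add 2.
Vertex order: 4, 1, 3, 5, 2. The 4th vertex is 5.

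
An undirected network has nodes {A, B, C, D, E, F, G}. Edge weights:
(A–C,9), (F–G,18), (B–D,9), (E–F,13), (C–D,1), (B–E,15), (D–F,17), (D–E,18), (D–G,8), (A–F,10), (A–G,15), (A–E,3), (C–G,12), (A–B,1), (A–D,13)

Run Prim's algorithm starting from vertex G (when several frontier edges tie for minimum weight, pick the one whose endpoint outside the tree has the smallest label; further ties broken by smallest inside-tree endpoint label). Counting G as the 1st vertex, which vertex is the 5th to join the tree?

Grow the tree from G using Prim:
Step 1: cheapest edge leaving the tree is D–G (8); add D.
Step 2: cheapest edge leaving the tree is C–D (1); add C.
Step 3: cheapest edge leaving the tree is A–C (9); add A.
Step 4: cheapest edge leaving the tree is A–B (1); add B.
Step 5: cheapest edge leaving the tree is A–E (3); add E.
Step 6: cheapest edge leaving the tree is A–F (10); add F.
Vertex order: G, D, C, A, B, E, F. The 5th vertex is B.

B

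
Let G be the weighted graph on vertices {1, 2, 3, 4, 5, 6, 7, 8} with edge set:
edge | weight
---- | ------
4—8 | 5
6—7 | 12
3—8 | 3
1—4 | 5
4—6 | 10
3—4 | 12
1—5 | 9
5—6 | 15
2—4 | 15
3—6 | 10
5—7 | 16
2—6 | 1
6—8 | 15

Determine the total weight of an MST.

Sort edges by weight, then run Kruskal:
2—6 (1): add — endpoints in different components.
3—8 (3): add — endpoints in different components.
1—4 (5): add — endpoints in different components.
4—8 (5): add — endpoints in different components.
1—5 (9): add — endpoints in different components.
3—6 (10): add — endpoints in different components.
4—6 (10): skip — 4 and 6 already connected.
3—4 (12): skip — 3 and 4 already connected.
6—7 (12): add — endpoints in different components.
MST edges: 2—6, 3—8, 1—4, 4—8, 1—5, 3—6, 6—7; total weight 1+3+5+5+9+10+12 = 45.

45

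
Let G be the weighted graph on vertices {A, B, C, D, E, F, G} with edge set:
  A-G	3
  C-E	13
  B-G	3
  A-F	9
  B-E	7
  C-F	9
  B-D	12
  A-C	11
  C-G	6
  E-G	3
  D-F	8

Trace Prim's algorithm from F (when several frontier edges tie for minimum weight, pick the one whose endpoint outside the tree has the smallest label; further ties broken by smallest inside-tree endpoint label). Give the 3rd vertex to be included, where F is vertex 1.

A

Grow the tree from F using Prim:
Step 1: cheapest edge leaving the tree is D-F (8); add D.
Step 2: cheapest edge leaving the tree is A-F (9); add A.
Step 3: cheapest edge leaving the tree is A-G (3); add G.
Step 4: cheapest edge leaving the tree is B-G (3); add B.
Step 5: cheapest edge leaving the tree is E-G (3); add E.
Step 6: cheapest edge leaving the tree is C-G (6); add C.
Vertex order: F, D, A, G, B, E, C. The 3rd vertex is A.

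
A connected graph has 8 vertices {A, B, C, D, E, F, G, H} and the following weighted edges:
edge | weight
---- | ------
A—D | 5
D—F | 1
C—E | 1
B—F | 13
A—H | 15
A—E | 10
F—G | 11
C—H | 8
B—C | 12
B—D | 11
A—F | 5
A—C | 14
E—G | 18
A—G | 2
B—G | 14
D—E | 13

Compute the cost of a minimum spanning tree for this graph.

Kruskal: consider edges lightest-first.
C—E (1): add — endpoints in different components.
D—F (1): add — endpoints in different components.
A—G (2): add — endpoints in different components.
A—D (5): add — endpoints in different components.
A—F (5): skip — A and F already connected.
C—H (8): add — endpoints in different components.
A—E (10): add — endpoints in different components.
B—D (11): add — endpoints in different components.
MST edges: C—E, D—F, A—G, A—D, C—H, A—E, B—D; total weight 1+1+2+5+8+10+11 = 38.

38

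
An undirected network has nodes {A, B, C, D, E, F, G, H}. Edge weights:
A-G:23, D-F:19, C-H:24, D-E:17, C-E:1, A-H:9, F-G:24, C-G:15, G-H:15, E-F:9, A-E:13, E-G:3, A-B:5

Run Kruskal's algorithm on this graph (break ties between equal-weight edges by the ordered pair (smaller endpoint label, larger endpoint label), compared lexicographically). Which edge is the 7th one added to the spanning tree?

D-E

Sort edges by weight, then run Kruskal:
C-E (1): add — endpoints in different components.
E-G (3): add — endpoints in different components.
A-B (5): add — endpoints in different components.
A-H (9): add — endpoints in different components.
E-F (9): add — endpoints in different components.
A-E (13): add — endpoints in different components.
C-G (15): skip — C and G already connected.
G-H (15): skip — G and H already connected.
D-E (17): add — endpoints in different components.
The 7th edge added is D-E.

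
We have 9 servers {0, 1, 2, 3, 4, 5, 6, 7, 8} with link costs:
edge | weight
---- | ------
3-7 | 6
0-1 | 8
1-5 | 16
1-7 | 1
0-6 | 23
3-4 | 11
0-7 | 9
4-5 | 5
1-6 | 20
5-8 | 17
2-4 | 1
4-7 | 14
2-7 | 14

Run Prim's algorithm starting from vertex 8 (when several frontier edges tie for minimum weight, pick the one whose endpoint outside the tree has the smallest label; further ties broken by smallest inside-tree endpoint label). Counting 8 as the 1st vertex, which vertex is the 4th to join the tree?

2

Prim's algorithm from 8:
Step 1: frontier [5-8 17] → take 5-8 (17); add 5.
Step 2: frontier [4-5 5, 1-5 16] → take 4-5 (5); add 4.
Step 3: frontier [2-4 1, 3-4 11, 4-7 14, 1-5 16] → take 2-4 (1); add 2.
Step 4: frontier [2-7 14, 3-4 11, 4-7 14, 1-5 16] → take 3-4 (11); add 3.
Step 5: frontier [2-7 14, 3-7 6, 4-7 14, 1-5 16] → take 3-7 (6); add 7.
Step 6: frontier [1-5 16, 1-7 1, 0-7 9] → take 1-7 (1); add 1.
Step 7: frontier [0-1 8, 1-6 20, 0-7 9] → take 0-1 (8); add 0.
Step 8: frontier [0-6 23, 1-6 20] → take 1-6 (20); add 6.
Vertex order: 8, 5, 4, 2, 3, 7, 1, 0, 6. The 4th vertex is 2.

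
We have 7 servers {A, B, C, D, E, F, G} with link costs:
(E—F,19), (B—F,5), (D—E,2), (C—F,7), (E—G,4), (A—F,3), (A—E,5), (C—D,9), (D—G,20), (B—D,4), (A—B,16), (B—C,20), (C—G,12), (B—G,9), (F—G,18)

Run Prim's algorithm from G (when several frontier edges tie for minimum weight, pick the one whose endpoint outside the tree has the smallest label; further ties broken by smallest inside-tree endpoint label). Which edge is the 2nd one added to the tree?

D-E

Prim, starting at G.
Step 1: cheapest edge leaving the tree is E—G (4); add E.
Step 2: cheapest edge leaving the tree is D—E (2); add D.
Step 3: cheapest edge leaving the tree is B—D (4); add B.
Step 4: cheapest edge leaving the tree is A—E (5); add A.
Step 5: cheapest edge leaving the tree is A—F (3); add F.
Step 6: cheapest edge leaving the tree is C—F (7); add C.
The 2nd edge added is D—E.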